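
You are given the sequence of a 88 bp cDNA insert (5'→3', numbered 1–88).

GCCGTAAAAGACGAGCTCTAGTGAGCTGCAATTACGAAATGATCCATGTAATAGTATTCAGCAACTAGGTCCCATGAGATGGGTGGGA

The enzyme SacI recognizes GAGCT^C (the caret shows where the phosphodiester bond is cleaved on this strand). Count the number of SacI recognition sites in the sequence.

1

GAGCTC occurs starting at position 13.
SacI cuts at 1 site.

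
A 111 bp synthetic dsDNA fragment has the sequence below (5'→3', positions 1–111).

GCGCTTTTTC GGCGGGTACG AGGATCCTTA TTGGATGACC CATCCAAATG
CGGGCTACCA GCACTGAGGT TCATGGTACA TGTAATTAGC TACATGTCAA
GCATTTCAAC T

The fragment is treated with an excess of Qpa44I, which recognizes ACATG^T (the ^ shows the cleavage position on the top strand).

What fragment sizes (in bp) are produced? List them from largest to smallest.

Qpa44I sites (ACATGT) start at positions 78, 92.
Qpa44I cuts after base 5 of each site (before the last base), so after positions 82, 96.
Linear molecule, 2 cuts → 3 fragments:
  1–82 → 82 bp
  83–96 → 14 bp
  97–111 → 15 bp
Sorted largest to smallest: 82, 15, 14 bp.

82, 15, 14 bp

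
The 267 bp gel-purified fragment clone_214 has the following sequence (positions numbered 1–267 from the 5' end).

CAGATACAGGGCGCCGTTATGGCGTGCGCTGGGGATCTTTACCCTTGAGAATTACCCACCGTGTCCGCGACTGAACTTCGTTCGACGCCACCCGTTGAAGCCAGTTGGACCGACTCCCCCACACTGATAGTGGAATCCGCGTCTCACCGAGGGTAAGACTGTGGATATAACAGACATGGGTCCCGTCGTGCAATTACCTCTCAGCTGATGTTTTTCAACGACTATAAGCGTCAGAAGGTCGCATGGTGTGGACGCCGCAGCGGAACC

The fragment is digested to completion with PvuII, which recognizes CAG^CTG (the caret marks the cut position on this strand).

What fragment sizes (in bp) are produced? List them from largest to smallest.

204, 63 bp

The PvuII site (CAGCTG) starts at position 202.
PvuII cuts after base 3 of each site, so after position 204.
Linear molecule, 1 cut → 2 fragments:
  1–204 → 204 bp
  205–267 → 63 bp
Sorted largest to smallest: 204, 63 bp.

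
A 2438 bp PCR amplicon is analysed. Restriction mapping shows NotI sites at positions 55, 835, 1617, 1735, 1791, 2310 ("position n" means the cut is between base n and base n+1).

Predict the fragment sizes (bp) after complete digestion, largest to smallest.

782, 780, 519, 128, 118, 56, 55 bp

Linear molecule, 6 cuts → 7 fragments:
  55 − 0 = 55 bp
  835 − 55 = 780 bp
  1617 − 835 = 782 bp
  1735 − 1617 = 118 bp
  1791 − 1735 = 56 bp
  2310 − 1791 = 519 bp
  2438 − 2310 = 128 bp
Sorted largest to smallest: 782, 780, 519, 128, 118, 56, 55 bp.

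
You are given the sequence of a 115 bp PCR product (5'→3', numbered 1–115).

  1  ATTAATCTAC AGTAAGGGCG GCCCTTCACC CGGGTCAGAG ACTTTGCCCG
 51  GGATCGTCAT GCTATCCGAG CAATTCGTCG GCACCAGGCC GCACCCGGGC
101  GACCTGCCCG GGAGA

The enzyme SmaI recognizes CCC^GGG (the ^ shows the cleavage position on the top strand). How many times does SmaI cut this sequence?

CCCGGG occurs starting at positions 29, 47, 94, 107.
SmaI cuts at 4 sites.

4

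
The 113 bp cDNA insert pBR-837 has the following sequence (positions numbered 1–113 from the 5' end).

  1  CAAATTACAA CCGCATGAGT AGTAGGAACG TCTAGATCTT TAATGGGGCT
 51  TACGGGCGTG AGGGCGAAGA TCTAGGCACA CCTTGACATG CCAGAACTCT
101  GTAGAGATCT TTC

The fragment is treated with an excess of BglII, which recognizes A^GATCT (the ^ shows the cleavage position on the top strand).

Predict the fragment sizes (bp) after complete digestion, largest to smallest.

37, 34, 34, 8 bp

BglII sites (AGATCT) start at positions 34, 68, 105.
BglII cuts after the first base of each site, so after positions 34, 68, 105.
Linear molecule, 3 cuts → 4 fragments:
  1–34 → 34 bp
  35–68 → 34 bp
  69–105 → 37 bp
  106–113 → 8 bp
Sorted largest to smallest: 37, 34, 34, 8 bp.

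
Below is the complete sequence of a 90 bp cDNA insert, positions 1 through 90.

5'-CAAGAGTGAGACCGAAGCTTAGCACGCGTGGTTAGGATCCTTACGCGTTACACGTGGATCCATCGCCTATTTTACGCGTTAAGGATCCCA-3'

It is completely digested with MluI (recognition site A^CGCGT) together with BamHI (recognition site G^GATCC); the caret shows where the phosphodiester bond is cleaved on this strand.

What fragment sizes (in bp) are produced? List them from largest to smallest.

24, 18, 13, 11, 9, 8, 7 bp

MluI sites (ACGCGT) start at positions 24, 43, 74.
MluI cuts after the first base of each site, so after positions 24, 43, 74.
BamHI sites (GGATCC) start at positions 35, 56, 83.
BamHI cuts after the first base of each site, so after positions 35, 56, 83.
Combined cut positions: 24, 35, 43, 56, 74, 83.
Linear molecule, 6 cuts → 7 fragments:
  1–24 → 24 bp
  25–35 → 11 bp
  36–43 → 8 bp
  44–56 → 13 bp
  57–74 → 18 bp
  75–83 → 9 bp
  84–90 → 7 bp
Sorted largest to smallest: 24, 18, 13, 11, 9, 8, 7 bp.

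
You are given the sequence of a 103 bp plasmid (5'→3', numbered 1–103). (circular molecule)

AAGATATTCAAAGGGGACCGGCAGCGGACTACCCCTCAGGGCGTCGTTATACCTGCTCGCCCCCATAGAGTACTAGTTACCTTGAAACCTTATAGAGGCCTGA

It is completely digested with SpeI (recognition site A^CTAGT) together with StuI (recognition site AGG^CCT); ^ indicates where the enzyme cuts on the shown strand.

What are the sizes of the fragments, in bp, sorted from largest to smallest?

77, 26 bp

The SpeI site (ACTAGT) starts at position 72.
SpeI cuts after the first base of each site, so after position 72.
The StuI site (AGGCCT) starts at position 96.
StuI cuts after base 3 of each site, so after position 98.
Combined cut positions: 72, 98.
Circular molecule, 2 cuts → 2 fragments:
  73–98 → 26 bp
  99–103 then 1–72 → 5 + 72 = 77 bp
Sorted largest to smallest: 77, 26 bp.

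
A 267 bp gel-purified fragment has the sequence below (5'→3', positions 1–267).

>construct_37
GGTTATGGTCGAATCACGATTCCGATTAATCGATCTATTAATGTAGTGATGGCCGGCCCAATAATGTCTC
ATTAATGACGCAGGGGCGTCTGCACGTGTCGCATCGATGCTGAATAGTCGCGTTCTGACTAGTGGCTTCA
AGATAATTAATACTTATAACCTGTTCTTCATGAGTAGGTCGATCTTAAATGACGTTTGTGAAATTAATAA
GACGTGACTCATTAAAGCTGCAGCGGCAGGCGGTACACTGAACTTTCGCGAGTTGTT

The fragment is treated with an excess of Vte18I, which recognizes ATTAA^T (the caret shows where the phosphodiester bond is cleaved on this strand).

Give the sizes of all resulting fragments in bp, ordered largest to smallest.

Vte18I sites (ATTAAT) start at positions 25, 37, 71, 146, 203.
Vte18I cuts after base 5 of each site (before the last base), so after positions 29, 41, 75, 150, 207.
Linear molecule, 5 cuts → 6 fragments:
  1–29 → 29 bp
  30–41 → 12 bp
  42–75 → 34 bp
  76–150 → 75 bp
  151–207 → 57 bp
  208–267 → 60 bp
Sorted largest to smallest: 75, 60, 57, 34, 29, 12 bp.

75, 60, 57, 34, 29, 12 bp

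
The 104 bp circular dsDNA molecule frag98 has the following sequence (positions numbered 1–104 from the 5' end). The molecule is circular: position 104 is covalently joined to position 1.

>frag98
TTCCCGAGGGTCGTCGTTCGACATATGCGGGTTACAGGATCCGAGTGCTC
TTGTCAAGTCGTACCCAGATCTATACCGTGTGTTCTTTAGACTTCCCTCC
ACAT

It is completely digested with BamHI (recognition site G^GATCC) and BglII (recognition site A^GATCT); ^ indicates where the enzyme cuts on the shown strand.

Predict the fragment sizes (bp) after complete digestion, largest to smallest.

The BamHI site (GGATCC) starts at position 37.
BamHI cuts after the first base of each site, so after position 37.
The BglII site (AGATCT) starts at position 67.
BglII cuts after the first base of each site, so after position 67.
Combined cut positions: 37, 67.
Circular molecule, 2 cuts → 2 fragments:
  38–67 → 30 bp
  68–104 then 1–37 → 37 + 37 = 74 bp
Sorted largest to smallest: 74, 30 bp.

74, 30 bp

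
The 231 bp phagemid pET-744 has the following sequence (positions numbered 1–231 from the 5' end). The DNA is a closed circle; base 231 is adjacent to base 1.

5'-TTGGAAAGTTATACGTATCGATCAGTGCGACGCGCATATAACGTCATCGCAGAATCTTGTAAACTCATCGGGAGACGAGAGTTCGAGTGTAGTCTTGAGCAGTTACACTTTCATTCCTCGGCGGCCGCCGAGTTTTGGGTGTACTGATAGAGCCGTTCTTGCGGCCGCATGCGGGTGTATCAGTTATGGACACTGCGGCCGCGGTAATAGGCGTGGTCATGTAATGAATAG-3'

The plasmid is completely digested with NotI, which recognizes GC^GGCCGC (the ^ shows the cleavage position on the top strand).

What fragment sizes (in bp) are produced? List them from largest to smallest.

157, 40, 34 bp

NotI sites (GCGGCCGC) start at positions 121, 161, 195.
NotI cuts after base 2 of each site, so after positions 122, 162, 196.
Circular molecule, 3 cuts → 3 fragments:
  123–162 → 40 bp
  163–196 → 34 bp
  197–231 then 1–122 → 35 + 122 = 157 bp
Sorted largest to smallest: 157, 40, 34 bp.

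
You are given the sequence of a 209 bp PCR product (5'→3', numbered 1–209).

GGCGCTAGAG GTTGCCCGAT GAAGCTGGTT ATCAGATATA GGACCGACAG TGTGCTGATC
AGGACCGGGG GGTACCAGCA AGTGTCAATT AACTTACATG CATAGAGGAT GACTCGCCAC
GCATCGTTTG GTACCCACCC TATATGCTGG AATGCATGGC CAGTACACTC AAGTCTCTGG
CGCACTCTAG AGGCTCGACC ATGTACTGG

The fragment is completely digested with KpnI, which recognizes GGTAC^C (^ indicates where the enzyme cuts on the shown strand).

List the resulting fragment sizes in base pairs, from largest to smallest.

KpnI sites (GGTACC) start at positions 71, 130.
KpnI cuts after base 5 of each site (before the last base), so after positions 75, 134.
Linear molecule, 2 cuts → 3 fragments:
  1–75 → 75 bp
  76–134 → 59 bp
  135–209 → 75 bp
Sorted largest to smallest: 75, 75, 59 bp.

75, 75, 59 bp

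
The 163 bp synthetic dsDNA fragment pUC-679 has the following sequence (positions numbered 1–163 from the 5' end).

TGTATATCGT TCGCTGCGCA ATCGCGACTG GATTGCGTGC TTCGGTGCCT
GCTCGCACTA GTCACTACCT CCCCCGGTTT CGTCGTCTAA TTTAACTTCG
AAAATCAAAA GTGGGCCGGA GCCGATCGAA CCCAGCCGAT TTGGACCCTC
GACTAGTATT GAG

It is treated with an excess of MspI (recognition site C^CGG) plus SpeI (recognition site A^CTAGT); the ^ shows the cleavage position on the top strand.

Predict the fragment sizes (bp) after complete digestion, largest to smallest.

MspI sites (CCGG) start at positions 74, 116.
MspI cuts after the first base of each site, so after positions 74, 116.
SpeI sites (ACTAGT) start at positions 57, 152.
SpeI cuts after the first base of each site, so after positions 57, 152.
Combined cut positions: 57, 74, 116, 152.
Linear molecule, 4 cuts → 5 fragments:
  1–57 → 57 bp
  58–74 → 17 bp
  75–116 → 42 bp
  117–152 → 36 bp
  153–163 → 11 bp
Sorted largest to smallest: 57, 42, 36, 17, 11 bp.

57, 42, 36, 17, 11 bp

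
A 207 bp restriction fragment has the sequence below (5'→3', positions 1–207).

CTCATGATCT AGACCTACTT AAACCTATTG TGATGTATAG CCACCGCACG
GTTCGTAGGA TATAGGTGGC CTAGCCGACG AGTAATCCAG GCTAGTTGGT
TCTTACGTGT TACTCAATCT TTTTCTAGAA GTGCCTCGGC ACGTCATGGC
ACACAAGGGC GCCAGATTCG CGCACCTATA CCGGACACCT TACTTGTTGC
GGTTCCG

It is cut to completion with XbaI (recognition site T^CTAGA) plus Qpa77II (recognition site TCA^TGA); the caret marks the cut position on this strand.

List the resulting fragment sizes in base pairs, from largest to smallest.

XbaI sites (TCTAGA) start at positions 8, 124.
XbaI cuts after the first base of each site, so after positions 8, 124.
The Qpa77II site (TCATGA) starts at position 2.
Qpa77II cuts after base 3 of each site, so after position 4.
Combined cut positions: 4, 8, 124.
Linear molecule, 3 cuts → 4 fragments:
  1–4 → 4 bp
  5–8 → 4 bp
  9–124 → 116 bp
  125–207 → 83 bp
Sorted largest to smallest: 116, 83, 4, 4 bp.

116, 83, 4, 4 bp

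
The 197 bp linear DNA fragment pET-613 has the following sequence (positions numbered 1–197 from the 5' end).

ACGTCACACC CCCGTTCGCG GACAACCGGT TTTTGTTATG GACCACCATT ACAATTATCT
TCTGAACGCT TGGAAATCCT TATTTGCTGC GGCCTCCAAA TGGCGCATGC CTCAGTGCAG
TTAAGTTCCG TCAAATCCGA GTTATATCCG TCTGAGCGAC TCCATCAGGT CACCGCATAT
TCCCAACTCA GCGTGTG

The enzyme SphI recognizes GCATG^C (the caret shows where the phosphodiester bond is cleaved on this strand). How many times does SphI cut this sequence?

GCATGC occurs starting at position 105.
SphI cuts at 1 site.

1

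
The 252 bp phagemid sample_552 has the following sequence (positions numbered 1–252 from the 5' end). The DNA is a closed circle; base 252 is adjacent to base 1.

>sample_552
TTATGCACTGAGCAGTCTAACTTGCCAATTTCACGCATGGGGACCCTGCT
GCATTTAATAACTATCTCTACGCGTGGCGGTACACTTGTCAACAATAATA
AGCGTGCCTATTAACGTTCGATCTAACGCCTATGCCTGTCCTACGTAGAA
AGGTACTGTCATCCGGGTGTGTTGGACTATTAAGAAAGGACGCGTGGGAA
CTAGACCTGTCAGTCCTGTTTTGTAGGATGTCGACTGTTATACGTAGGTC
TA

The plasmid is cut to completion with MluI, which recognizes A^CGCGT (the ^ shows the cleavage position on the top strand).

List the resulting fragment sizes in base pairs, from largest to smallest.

MluI sites (ACGCGT) start at positions 70, 190.
MluI cuts after the first base of each site, so after positions 70, 190.
Circular molecule, 2 cuts → 2 fragments:
  71–190 → 120 bp
  191–252 then 1–70 → 62 + 70 = 132 bp
Sorted largest to smallest: 132, 120 bp.

132, 120 bp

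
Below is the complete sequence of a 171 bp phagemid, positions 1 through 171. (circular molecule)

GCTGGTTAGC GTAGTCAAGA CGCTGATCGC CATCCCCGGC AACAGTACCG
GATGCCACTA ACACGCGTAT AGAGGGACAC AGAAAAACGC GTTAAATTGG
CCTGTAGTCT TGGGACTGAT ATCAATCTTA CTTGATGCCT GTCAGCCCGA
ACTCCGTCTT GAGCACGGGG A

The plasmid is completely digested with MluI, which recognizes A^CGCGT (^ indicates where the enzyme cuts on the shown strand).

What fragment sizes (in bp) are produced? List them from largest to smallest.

MluI sites (ACGCGT) start at positions 63, 87.
MluI cuts after the first base of each site, so after positions 63, 87.
Circular molecule, 2 cuts → 2 fragments:
  64–87 → 24 bp
  88–171 then 1–63 → 84 + 63 = 147 bp
Sorted largest to smallest: 147, 24 bp.

147, 24 bp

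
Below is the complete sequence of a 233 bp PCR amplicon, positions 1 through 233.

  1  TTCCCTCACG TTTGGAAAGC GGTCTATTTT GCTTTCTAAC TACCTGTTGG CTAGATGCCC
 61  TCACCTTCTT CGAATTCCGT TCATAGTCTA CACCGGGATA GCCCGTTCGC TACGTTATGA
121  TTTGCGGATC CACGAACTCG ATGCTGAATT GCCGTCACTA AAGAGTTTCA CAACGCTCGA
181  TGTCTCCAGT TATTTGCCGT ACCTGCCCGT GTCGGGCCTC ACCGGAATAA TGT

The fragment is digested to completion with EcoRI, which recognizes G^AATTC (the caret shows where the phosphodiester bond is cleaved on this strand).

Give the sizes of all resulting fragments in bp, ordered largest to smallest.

161, 72 bp

The EcoRI site (GAATTC) starts at position 72.
EcoRI cuts after the first base of each site, so after position 72.
Linear molecule, 1 cut → 2 fragments:
  1–72 → 72 bp
  73–233 → 161 bp
Sorted largest to smallest: 161, 72 bp.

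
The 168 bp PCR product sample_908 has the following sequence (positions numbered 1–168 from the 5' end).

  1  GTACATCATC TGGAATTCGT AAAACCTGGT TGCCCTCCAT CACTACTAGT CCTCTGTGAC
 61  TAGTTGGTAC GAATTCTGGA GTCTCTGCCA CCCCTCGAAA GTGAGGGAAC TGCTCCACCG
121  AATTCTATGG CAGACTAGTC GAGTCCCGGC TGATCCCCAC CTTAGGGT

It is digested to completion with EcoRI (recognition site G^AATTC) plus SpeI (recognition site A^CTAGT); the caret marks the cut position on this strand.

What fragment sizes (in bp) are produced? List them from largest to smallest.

EcoRI sites (GAATTC) start at positions 13, 71, 120.
EcoRI cuts after the first base of each site, so after positions 13, 71, 120.
SpeI sites (ACTAGT) start at positions 45, 59, 134.
SpeI cuts after the first base of each site, so after positions 45, 59, 134.
Combined cut positions: 13, 45, 59, 71, 120, 134.
Linear molecule, 6 cuts → 7 fragments:
  1–13 → 13 bp
  14–45 → 32 bp
  46–59 → 14 bp
  60–71 → 12 bp
  72–120 → 49 bp
  121–134 → 14 bp
  135–168 → 34 bp
Sorted largest to smallest: 49, 34, 32, 14, 14, 13, 12 bp.

49, 34, 32, 14, 14, 13, 12 bp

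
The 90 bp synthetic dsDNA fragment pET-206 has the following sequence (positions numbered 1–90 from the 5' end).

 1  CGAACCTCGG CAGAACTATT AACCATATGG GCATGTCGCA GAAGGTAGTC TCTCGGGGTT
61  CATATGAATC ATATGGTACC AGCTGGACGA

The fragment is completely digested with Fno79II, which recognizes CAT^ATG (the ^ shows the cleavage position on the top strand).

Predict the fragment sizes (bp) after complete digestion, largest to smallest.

Fno79II sites (CATATG) start at positions 24, 61, 70.
Fno79II cuts after base 3 of each site, so after positions 26, 63, 72.
Linear molecule, 3 cuts → 4 fragments:
  1–26 → 26 bp
  27–63 → 37 bp
  64–72 → 9 bp
  73–90 → 18 bp
Sorted largest to smallest: 37, 26, 18, 9 bp.

37, 26, 18, 9 bp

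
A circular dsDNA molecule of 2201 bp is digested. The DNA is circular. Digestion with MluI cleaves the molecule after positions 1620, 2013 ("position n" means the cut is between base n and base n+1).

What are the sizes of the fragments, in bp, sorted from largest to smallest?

1808, 393 bp

Circular molecule, 2 cuts → 2 fragments:
  2013 − 1620 = 393 bp
  wrap: 2201 − 2013 + 1620 = 1808 bp
Sorted largest to smallest: 1808, 393 bp.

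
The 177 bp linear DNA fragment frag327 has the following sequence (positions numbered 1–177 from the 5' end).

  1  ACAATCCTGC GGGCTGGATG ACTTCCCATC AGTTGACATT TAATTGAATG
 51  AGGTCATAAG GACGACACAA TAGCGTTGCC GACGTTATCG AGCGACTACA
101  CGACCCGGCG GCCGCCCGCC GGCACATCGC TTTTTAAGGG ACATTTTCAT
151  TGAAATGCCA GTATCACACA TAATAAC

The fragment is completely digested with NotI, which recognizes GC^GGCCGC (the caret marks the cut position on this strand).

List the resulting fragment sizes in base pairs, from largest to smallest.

109, 68 bp

The NotI site (GCGGCCGC) starts at position 108.
NotI cuts after base 2 of each site, so after position 109.
Linear molecule, 1 cut → 2 fragments:
  1–109 → 109 bp
  110–177 → 68 bp
Sorted largest to smallest: 109, 68 bp.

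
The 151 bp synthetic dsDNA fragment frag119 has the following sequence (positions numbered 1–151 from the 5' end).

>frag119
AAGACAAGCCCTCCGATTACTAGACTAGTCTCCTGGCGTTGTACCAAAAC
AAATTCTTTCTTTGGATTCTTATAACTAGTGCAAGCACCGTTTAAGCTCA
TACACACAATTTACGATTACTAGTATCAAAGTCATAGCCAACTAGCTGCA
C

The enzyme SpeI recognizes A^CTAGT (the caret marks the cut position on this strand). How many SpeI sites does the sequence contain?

3

ACTAGT occurs starting at positions 24, 75, 119.
SpeI cuts at 3 sites.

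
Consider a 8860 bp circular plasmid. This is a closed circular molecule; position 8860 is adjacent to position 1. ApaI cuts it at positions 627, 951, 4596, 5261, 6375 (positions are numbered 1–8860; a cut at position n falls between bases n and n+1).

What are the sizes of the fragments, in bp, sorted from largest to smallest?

Circular molecule, 5 cuts → 5 fragments:
  951 − 627 = 324 bp
  4596 − 951 = 3645 bp
  5261 − 4596 = 665 bp
  6375 − 5261 = 1114 bp
  wrap: 8860 − 6375 + 627 = 3112 bp
Sorted largest to smallest: 3645, 3112, 1114, 665, 324 bp.

3645, 3112, 1114, 665, 324 bp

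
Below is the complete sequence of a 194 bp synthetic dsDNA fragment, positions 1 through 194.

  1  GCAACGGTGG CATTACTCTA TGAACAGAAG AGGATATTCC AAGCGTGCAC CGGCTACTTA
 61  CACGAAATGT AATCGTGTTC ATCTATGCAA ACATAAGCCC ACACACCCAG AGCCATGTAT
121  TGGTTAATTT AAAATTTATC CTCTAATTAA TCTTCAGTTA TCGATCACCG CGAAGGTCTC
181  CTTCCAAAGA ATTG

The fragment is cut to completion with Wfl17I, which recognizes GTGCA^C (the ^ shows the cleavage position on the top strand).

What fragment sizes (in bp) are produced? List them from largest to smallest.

145, 49 bp

The Wfl17I site (GTGCAC) starts at position 45.
Wfl17I cuts after base 5 of each site (before the last base), so after position 49.
Linear molecule, 1 cut → 2 fragments:
  1–49 → 49 bp
  50–194 → 145 bp
Sorted largest to smallest: 145, 49 bp.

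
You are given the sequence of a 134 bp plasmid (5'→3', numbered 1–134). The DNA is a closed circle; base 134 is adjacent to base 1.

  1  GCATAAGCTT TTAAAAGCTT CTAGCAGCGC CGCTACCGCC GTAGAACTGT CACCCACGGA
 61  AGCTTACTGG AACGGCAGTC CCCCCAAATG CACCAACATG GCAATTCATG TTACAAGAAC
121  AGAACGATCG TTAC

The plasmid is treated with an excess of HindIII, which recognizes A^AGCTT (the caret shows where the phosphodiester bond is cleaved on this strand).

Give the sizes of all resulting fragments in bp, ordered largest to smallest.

79, 45, 10 bp

HindIII sites (AAGCTT) start at positions 5, 15, 60.
HindIII cuts after the first base of each site, so after positions 5, 15, 60.
Circular molecule, 3 cuts → 3 fragments:
  6–15 → 10 bp
  16–60 → 45 bp
  61–134 then 1–5 → 74 + 5 = 79 bp
Sorted largest to smallest: 79, 45, 10 bp.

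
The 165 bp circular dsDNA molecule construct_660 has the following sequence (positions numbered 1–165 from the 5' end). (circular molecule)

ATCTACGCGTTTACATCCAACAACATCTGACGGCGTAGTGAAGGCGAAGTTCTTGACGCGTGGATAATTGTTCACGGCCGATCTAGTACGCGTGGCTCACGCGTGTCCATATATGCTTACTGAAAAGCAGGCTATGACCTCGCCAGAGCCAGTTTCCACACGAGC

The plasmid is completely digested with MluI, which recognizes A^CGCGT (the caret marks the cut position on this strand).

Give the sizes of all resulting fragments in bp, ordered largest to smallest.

71, 51, 32, 11 bp

MluI sites (ACGCGT) start at positions 5, 56, 88, 99.
MluI cuts after the first base of each site, so after positions 5, 56, 88, 99.
Circular molecule, 4 cuts → 4 fragments:
  6–56 → 51 bp
  57–88 → 32 bp
  89–99 → 11 bp
  100–165 then 1–5 → 66 + 5 = 71 bp
Sorted largest to smallest: 71, 51, 32, 11 bp.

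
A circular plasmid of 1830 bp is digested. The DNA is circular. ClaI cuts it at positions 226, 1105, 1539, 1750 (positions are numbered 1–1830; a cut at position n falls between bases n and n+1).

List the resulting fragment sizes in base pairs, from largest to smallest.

Circular molecule, 4 cuts → 4 fragments:
  1105 − 226 = 879 bp
  1539 − 1105 = 434 bp
  1750 − 1539 = 211 bp
  wrap: 1830 − 1750 + 226 = 306 bp
Sorted largest to smallest: 879, 434, 306, 211 bp.

879, 434, 306, 211 bp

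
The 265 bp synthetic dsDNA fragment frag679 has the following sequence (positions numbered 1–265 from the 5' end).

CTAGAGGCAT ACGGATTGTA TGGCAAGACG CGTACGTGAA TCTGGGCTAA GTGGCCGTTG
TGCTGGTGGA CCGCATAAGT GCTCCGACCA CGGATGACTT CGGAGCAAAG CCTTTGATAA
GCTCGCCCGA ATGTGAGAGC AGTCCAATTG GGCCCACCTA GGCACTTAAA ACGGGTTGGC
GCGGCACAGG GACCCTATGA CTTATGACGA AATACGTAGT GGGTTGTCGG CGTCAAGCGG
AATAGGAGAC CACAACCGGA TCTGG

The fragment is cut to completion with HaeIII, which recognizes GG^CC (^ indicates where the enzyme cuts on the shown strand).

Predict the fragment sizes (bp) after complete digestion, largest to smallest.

HaeIII sites (GGCC) start at positions 53, 151.
HaeIII cuts after base 2 of each site, so after positions 54, 152.
Linear molecule, 2 cuts → 3 fragments:
  1–54 → 54 bp
  55–152 → 98 bp
  153–265 → 113 bp
Sorted largest to smallest: 113, 98, 54 bp.

113, 98, 54 bp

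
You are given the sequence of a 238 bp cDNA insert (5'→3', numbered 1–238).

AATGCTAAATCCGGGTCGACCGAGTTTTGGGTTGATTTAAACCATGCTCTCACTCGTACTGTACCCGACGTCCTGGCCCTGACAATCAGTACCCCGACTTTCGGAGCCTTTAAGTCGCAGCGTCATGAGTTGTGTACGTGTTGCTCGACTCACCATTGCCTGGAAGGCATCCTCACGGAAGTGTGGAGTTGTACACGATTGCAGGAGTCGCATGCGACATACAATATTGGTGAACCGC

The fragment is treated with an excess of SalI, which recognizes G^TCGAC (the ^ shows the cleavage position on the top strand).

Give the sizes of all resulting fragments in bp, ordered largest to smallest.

223, 15 bp

The SalI site (GTCGAC) starts at position 15.
SalI cuts after the first base of each site, so after position 15.
Linear molecule, 1 cut → 2 fragments:
  1–15 → 15 bp
  16–238 → 223 bp
Sorted largest to smallest: 223, 15 bp.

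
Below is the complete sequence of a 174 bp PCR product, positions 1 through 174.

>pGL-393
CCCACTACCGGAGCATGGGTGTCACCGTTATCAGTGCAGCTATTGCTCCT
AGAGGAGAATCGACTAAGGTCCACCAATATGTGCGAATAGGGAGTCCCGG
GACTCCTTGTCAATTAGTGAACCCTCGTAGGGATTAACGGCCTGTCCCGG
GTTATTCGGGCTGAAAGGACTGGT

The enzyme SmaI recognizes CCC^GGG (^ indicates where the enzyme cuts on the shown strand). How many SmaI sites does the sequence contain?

2

CCCGGG occurs starting at positions 96, 146.
SmaI cuts at 2 sites.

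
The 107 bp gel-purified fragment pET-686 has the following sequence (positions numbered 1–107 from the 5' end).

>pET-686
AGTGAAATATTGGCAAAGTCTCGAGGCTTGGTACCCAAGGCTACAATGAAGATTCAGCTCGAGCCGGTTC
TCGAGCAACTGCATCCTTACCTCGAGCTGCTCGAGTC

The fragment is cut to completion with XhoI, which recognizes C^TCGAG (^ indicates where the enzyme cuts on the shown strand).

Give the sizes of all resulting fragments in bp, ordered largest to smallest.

XhoI sites (CTCGAG) start at positions 20, 58, 70, 91, 100.
XhoI cuts after the first base of each site, so after positions 20, 58, 70, 91, 100.
Linear molecule, 5 cuts → 6 fragments:
  1–20 → 20 bp
  21–58 → 38 bp
  59–70 → 12 bp
  71–91 → 21 bp
  92–100 → 9 bp
  101–107 → 7 bp
Sorted largest to smallest: 38, 21, 20, 12, 9, 7 bp.

38, 21, 20, 12, 9, 7 bp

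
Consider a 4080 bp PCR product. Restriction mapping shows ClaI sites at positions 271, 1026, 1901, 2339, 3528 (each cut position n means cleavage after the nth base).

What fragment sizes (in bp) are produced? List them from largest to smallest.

1189, 875, 755, 552, 438, 271 bp

Linear molecule, 5 cuts → 6 fragments:
  271 − 0 = 271 bp
  1026 − 271 = 755 bp
  1901 − 1026 = 875 bp
  2339 − 1901 = 438 bp
  3528 − 2339 = 1189 bp
  4080 − 3528 = 552 bp
Sorted largest to smallest: 1189, 875, 755, 552, 438, 271 bp.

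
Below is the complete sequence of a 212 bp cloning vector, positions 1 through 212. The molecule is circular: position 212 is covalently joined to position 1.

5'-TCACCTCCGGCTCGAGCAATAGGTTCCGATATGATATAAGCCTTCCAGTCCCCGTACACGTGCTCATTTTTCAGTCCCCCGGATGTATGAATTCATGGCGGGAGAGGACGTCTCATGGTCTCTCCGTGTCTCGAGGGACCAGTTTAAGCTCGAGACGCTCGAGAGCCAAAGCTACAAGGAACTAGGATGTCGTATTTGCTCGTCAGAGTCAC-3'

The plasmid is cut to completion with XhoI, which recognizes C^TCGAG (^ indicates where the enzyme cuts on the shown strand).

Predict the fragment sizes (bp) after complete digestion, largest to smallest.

XhoI sites (CTCGAG) start at positions 11, 130, 149, 158.
XhoI cuts after the first base of each site, so after positions 11, 130, 149, 158.
Circular molecule, 4 cuts → 4 fragments:
  12–130 → 119 bp
  131–149 → 19 bp
  150–158 → 9 bp
  159–212 then 1–11 → 54 + 11 = 65 bp
Sorted largest to smallest: 119, 65, 19, 9 bp.

119, 65, 19, 9 bp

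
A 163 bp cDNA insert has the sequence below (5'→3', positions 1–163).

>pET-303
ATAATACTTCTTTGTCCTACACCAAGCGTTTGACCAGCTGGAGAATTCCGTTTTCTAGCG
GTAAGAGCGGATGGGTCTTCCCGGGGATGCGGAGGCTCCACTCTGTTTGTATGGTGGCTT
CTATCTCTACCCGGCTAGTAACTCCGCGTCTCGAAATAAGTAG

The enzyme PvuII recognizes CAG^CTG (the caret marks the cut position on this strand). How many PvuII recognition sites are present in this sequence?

CAGCTG occurs starting at position 35.
PvuII cuts at 1 site.

1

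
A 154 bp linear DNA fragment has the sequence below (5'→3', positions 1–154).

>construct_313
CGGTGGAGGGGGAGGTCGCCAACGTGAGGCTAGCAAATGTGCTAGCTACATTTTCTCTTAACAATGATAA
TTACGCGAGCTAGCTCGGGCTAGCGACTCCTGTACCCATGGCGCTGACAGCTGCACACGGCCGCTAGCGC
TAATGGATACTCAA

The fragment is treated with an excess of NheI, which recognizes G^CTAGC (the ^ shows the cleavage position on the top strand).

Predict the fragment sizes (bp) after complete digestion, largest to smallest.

44, 38, 29, 21, 12, 10 bp

NheI sites (GCTAGC) start at positions 29, 41, 79, 89, 133.
NheI cuts after the first base of each site, so after positions 29, 41, 79, 89, 133.
Linear molecule, 5 cuts → 6 fragments:
  1–29 → 29 bp
  30–41 → 12 bp
  42–79 → 38 bp
  80–89 → 10 bp
  90–133 → 44 bp
  134–154 → 21 bp
Sorted largest to smallest: 44, 38, 29, 21, 12, 10 bp.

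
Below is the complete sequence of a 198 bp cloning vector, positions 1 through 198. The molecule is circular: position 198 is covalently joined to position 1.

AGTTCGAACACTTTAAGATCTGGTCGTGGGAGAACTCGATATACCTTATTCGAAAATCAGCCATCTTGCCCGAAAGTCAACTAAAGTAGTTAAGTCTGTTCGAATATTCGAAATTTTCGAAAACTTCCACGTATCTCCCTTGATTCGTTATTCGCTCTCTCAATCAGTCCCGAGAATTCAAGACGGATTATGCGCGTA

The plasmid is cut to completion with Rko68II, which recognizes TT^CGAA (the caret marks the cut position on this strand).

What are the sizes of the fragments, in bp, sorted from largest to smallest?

85, 50, 46, 9, 8 bp

Rko68II sites (TTCGAA) start at positions 3, 49, 99, 107, 116.
Rko68II cuts after base 2 of each site, so after positions 4, 50, 100, 108, 117.
Circular molecule, 5 cuts → 5 fragments:
  5–50 → 46 bp
  51–100 → 50 bp
  101–108 → 8 bp
  109–117 → 9 bp
  118–198 then 1–4 → 81 + 4 = 85 bp
Sorted largest to smallest: 85, 50, 46, 9, 8 bp.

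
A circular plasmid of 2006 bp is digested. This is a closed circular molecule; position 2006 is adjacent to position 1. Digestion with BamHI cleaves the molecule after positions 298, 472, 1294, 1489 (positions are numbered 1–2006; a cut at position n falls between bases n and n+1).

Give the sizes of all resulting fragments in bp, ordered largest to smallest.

Circular molecule, 4 cuts → 4 fragments:
  472 − 298 = 174 bp
  1294 − 472 = 822 bp
  1489 − 1294 = 195 bp
  wrap: 2006 − 1489 + 298 = 815 bp
Sorted largest to smallest: 822, 815, 195, 174 bp.

822, 815, 195, 174 bp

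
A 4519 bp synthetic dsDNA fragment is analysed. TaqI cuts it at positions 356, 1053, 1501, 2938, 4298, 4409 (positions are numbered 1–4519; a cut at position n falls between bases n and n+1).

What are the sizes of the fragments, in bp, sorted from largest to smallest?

1437, 1360, 697, 448, 356, 111, 110 bp

Linear molecule, 6 cuts → 7 fragments:
  356 − 0 = 356 bp
  1053 − 356 = 697 bp
  1501 − 1053 = 448 bp
  2938 − 1501 = 1437 bp
  4298 − 2938 = 1360 bp
  4409 − 4298 = 111 bp
  4519 − 4409 = 110 bp
Sorted largest to smallest: 1437, 1360, 697, 448, 356, 111, 110 bp.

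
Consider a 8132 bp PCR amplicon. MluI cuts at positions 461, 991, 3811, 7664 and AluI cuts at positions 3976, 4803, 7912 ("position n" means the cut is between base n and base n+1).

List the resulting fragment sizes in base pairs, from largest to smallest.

2861, 2820, 827, 530, 461, 248, 220, 165 bp

Combined cut positions (sorted): 461, 991, 3811, 3976, 4803, 7664, 7912.
Linear molecule, 7 cuts → 8 fragments:
  461 − 0 = 461 bp
  991 − 461 = 530 bp
  3811 − 991 = 2820 bp
  3976 − 3811 = 165 bp
  4803 − 3976 = 827 bp
  7664 − 4803 = 2861 bp
  7912 − 7664 = 248 bp
  8132 − 7912 = 220 bp
Sorted largest to smallest: 2861, 2820, 827, 530, 461, 248, 220, 165 bp.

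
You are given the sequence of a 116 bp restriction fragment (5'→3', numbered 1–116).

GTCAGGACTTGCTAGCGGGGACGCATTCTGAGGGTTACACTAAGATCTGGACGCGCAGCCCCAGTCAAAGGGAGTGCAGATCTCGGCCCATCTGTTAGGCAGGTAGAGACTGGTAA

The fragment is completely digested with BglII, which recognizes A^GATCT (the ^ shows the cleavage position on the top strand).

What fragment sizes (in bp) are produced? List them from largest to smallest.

BglII sites (AGATCT) start at positions 43, 78.
BglII cuts after the first base of each site, so after positions 43, 78.
Linear molecule, 2 cuts → 3 fragments:
  1–43 → 43 bp
  44–78 → 35 bp
  79–116 → 38 bp
Sorted largest to smallest: 43, 38, 35 bp.

43, 38, 35 bp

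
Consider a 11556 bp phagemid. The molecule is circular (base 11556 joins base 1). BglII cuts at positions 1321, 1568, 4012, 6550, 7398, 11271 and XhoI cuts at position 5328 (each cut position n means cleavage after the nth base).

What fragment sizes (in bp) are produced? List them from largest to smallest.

Combined cut positions (sorted): 1321, 1568, 4012, 5328, 6550, 7398, 11271.
Circular molecule, 7 cuts → 7 fragments:
  1568 − 1321 = 247 bp
  4012 − 1568 = 2444 bp
  5328 − 4012 = 1316 bp
  6550 − 5328 = 1222 bp
  7398 − 6550 = 848 bp
  11271 − 7398 = 3873 bp
  wrap: 11556 − 11271 + 1321 = 1606 bp
Sorted largest to smallest: 3873, 2444, 1606, 1316, 1222, 848, 247 bp.

3873, 2444, 1606, 1316, 1222, 848, 247 bp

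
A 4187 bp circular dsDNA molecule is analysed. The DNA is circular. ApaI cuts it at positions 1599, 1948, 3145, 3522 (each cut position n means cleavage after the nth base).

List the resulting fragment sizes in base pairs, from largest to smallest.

2264, 1197, 377, 349 bp

Circular molecule, 4 cuts → 4 fragments:
  1948 − 1599 = 349 bp
  3145 − 1948 = 1197 bp
  3522 − 3145 = 377 bp
  wrap: 4187 − 3522 + 1599 = 2264 bp
Sorted largest to smallest: 2264, 1197, 377, 349 bp.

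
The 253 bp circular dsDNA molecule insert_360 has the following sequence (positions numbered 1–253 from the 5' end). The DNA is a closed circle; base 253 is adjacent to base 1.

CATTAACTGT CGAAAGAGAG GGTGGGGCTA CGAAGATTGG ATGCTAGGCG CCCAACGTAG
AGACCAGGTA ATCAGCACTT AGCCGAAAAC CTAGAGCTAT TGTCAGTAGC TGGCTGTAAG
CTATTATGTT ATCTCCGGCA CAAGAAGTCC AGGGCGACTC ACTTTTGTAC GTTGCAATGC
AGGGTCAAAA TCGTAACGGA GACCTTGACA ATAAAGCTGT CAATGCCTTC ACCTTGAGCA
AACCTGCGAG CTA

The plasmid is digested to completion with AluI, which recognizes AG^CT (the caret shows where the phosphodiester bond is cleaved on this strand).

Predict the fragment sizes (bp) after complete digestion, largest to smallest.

AluI sites (AGCT) start at positions 95, 108, 119, 215, 249.
AluI cuts after base 2 of each site, so after positions 96, 109, 120, 216, 250.
Circular molecule, 5 cuts → 5 fragments:
  97–109 → 13 bp
  110–120 → 11 bp
  121–216 → 96 bp
  217–250 → 34 bp
  251–253 then 1–96 → 3 + 96 = 99 bp
Sorted largest to smallest: 99, 96, 34, 13, 11 bp.

99, 96, 34, 13, 11 bp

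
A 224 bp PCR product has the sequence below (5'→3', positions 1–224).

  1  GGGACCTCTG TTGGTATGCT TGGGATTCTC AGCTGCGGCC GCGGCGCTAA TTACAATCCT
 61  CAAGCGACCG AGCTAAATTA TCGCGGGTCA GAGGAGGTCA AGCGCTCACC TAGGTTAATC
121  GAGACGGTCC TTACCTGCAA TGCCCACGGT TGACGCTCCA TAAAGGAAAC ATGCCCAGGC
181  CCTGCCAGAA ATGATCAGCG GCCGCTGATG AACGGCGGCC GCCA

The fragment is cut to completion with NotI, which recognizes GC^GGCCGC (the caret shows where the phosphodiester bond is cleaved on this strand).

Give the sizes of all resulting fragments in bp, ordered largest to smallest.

NotI sites (GCGGCCGC) start at positions 35, 198, 215.
NotI cuts after base 2 of each site, so after positions 36, 199, 216.
Linear molecule, 3 cuts → 4 fragments:
  1–36 → 36 bp
  37–199 → 163 bp
  200–216 → 17 bp
  217–224 → 8 bp
Sorted largest to smallest: 163, 36, 17, 8 bp.

163, 36, 17, 8 bp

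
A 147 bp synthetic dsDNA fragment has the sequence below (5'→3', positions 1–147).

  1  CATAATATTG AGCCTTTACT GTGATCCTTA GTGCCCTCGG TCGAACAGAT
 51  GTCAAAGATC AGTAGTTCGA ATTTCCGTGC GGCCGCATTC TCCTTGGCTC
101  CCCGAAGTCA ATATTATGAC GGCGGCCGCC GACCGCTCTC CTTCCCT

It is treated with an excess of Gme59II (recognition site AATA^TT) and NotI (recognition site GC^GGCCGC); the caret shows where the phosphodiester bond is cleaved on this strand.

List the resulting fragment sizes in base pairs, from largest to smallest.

Gme59II sites (AATATT) start at positions 4, 110.
Gme59II cuts after base 4 of each site, so after positions 7, 113.
NotI sites (GCGGCCGC) start at positions 79, 122.
NotI cuts after base 2 of each site, so after positions 80, 123.
Combined cut positions: 7, 80, 113, 123.
Linear molecule, 4 cuts → 5 fragments:
  1–7 → 7 bp
  8–80 → 73 bp
  81–113 → 33 bp
  114–123 → 10 bp
  124–147 → 24 bp
Sorted largest to smallest: 73, 33, 24, 10, 7 bp.

73, 33, 24, 10, 7 bp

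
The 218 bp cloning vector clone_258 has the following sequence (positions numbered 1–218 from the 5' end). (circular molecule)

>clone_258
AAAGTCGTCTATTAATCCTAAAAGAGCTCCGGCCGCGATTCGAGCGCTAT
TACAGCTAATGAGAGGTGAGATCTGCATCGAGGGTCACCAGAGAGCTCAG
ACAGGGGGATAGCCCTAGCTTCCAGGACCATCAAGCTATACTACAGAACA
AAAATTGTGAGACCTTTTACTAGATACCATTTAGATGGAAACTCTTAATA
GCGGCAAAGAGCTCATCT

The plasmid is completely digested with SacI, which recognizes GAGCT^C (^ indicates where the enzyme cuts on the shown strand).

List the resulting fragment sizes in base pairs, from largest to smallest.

116, 69, 33 bp

SacI sites (GAGCTC) start at positions 24, 93, 209.
SacI cuts after base 5 of each site (before the last base), so after positions 28, 97, 213.
Circular molecule, 3 cuts → 3 fragments:
  29–97 → 69 bp
  98–213 → 116 bp
  214–218 then 1–28 → 5 + 28 = 33 bp
Sorted largest to smallest: 116, 69, 33 bp.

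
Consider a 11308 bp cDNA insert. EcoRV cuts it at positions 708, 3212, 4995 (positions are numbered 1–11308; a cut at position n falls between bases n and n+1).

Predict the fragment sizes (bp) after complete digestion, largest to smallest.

Linear molecule, 3 cuts → 4 fragments:
  708 − 0 = 708 bp
  3212 − 708 = 2504 bp
  4995 − 3212 = 1783 bp
  11308 − 4995 = 6313 bp
Sorted largest to smallest: 6313, 2504, 1783, 708 bp.

6313, 2504, 1783, 708 bp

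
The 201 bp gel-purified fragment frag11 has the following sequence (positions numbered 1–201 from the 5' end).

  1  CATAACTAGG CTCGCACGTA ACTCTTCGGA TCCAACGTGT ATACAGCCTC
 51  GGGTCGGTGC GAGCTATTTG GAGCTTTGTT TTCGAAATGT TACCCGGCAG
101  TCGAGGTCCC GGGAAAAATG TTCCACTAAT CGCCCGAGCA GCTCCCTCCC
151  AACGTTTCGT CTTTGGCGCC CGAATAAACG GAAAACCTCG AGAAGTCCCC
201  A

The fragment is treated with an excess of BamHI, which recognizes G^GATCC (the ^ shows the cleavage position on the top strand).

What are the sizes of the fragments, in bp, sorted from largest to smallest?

173, 28 bp

The BamHI site (GGATCC) starts at position 28.
BamHI cuts after the first base of each site, so after position 28.
Linear molecule, 1 cut → 2 fragments:
  1–28 → 28 bp
  29–201 → 173 bp
Sorted largest to smallest: 173, 28 bp.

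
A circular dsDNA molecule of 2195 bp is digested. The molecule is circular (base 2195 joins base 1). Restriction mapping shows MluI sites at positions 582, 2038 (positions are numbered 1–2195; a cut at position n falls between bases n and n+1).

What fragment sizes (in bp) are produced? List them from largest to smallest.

Circular molecule, 2 cuts → 2 fragments:
  2038 − 582 = 1456 bp
  wrap: 2195 − 2038 + 582 = 739 bp
Sorted largest to smallest: 1456, 739 bp.

1456, 739 bp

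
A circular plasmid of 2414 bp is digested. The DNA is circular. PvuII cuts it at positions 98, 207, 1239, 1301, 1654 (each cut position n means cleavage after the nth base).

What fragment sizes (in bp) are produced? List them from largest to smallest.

1032, 858, 353, 109, 62 bp

Circular molecule, 5 cuts → 5 fragments:
  207 − 98 = 109 bp
  1239 − 207 = 1032 bp
  1301 − 1239 = 62 bp
  1654 − 1301 = 353 bp
  wrap: 2414 − 1654 + 98 = 858 bp
Sorted largest to smallest: 1032, 858, 353, 109, 62 bp.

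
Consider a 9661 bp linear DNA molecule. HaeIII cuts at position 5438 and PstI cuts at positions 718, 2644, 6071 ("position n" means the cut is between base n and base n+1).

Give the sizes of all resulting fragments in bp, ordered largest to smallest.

Combined cut positions (sorted): 718, 2644, 5438, 6071.
Linear molecule, 4 cuts → 5 fragments:
  718 − 0 = 718 bp
  2644 − 718 = 1926 bp
  5438 − 2644 = 2794 bp
  6071 − 5438 = 633 bp
  9661 − 6071 = 3590 bp
Sorted largest to smallest: 3590, 2794, 1926, 718, 633 bp.

3590, 2794, 1926, 718, 633 bp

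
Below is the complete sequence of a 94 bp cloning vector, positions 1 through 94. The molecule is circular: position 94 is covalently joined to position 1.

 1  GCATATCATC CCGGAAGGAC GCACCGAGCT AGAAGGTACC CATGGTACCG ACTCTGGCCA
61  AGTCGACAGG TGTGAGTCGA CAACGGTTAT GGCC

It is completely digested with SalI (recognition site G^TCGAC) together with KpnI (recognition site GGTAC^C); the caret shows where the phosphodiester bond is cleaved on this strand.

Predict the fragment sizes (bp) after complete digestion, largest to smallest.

SalI sites (GTCGAC) start at positions 62, 76.
SalI cuts after the first base of each site, so after positions 62, 76.
KpnI sites (GGTACC) start at positions 35, 44.
KpnI cuts after base 5 of each site (before the last base), so after positions 39, 48.
Combined cut positions: 39, 48, 62, 76.
Circular molecule, 4 cuts → 4 fragments:
  40–48 → 9 bp
  49–62 → 14 bp
  63–76 → 14 bp
  77–94 then 1–39 → 18 + 39 = 57 bp
Sorted largest to smallest: 57, 14, 14, 9 bp.

57, 14, 14, 9 bp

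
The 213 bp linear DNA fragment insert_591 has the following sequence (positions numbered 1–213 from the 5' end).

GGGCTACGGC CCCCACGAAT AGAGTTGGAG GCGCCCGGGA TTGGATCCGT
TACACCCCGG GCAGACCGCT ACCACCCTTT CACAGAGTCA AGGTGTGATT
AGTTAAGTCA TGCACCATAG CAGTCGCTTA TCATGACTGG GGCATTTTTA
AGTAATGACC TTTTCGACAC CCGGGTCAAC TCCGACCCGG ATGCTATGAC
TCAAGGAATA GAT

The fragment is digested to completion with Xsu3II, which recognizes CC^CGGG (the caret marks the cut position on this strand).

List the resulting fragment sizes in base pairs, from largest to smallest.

Xsu3II sites (CCCGGG) start at positions 34, 56, 170.
Xsu3II cuts after base 2 of each site, so after positions 35, 57, 171.
Linear molecule, 3 cuts → 4 fragments:
  1–35 → 35 bp
  36–57 → 22 bp
  58–171 → 114 bp
  172–213 → 42 bp
Sorted largest to smallest: 114, 42, 35, 22 bp.

114, 42, 35, 22 bp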